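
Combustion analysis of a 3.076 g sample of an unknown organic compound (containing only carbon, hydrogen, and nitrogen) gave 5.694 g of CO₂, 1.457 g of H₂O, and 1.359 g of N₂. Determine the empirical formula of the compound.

C4H5N3

mol C = 5.694 g CO₂ ÷ 44.009 g/mol = 0.12938 mol
mol H = 2 × 1.457 g H₂O ÷ 18.015 g/mol = 0.16175 mol
mol N = 2 × 1.359 g N₂ ÷ 28.014 g/mol = 0.097023 mol
Divide by the smallest (0.097023 mol): C 1.334, H 1.667, N 1.000
Multiplying each by 3 gives whole numbers: C 4.00, H 5.00, N 3.00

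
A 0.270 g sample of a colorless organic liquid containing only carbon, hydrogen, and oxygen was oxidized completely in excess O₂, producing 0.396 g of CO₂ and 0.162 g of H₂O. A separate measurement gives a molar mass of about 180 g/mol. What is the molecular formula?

C6H12O6

mol C = 0.396 g CO₂ ÷ 44.009 g/mol = 0.008998 mol
mol H = 2 × 0.162 g H₂O ÷ 18.015 g/mol = 0.01799 mol
mass O = 0.270 − (0.1081 + 0.01813) = 0.1438 g → mol O = 0.1438 ÷ 15.999 = 0.008988 mol
Divide by the smallest (0.008988 mol): C 1.001, H 2.001, O 1.000
Empirical formula: CH2O
Empirical-formula mass = 30.03 g/mol; 180 ÷ 30.03 ≈ 6, so the molecular formula is C6H12O6.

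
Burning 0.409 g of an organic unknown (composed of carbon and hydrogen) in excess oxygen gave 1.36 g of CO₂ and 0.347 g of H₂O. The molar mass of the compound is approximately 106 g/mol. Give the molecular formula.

C8H10

mol C = 1.36 g CO₂ ÷ 44.009 g/mol = 0.03090 mol
mol H = 2 × 0.347 g H₂O ÷ 18.015 g/mol = 0.03852 mol
Divide by the smallest (0.03090 mol): C 1.000, H 1.247
Multiplying each by 4 gives whole numbers: C 4.00, H 4.99
Empirical formula: C4H5
Empirical-formula mass = 53.08 g/mol; 106 ÷ 53.08 ≈ 2, so the molecular formula is C8H10.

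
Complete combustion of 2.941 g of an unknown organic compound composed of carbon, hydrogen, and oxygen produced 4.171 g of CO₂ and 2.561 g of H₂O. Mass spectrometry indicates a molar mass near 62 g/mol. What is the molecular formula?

mol C = 4.171 g CO₂ ÷ 44.009 g/mol = 0.094776 mol
mol H = 2 × 2.561 g H₂O ÷ 18.015 g/mol = 0.28432 mol
mass O = 2.941 − (1.1384 + 0.28659) = 1.5161 g → mol O = 1.5161 ÷ 15.999 = 0.094759 mol
Divide by the smallest (0.094759 mol): C 1.000, H 3.000, O 1.000
Empirical formula: CH3O
Empirical-formula mass = 31.03 g/mol; 62 ÷ 31.03 ≈ 2, so the molecular formula is C2H6O2.

C2H6O2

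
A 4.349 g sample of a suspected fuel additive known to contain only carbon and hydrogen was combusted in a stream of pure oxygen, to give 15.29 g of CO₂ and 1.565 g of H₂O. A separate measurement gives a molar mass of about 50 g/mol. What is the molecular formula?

C4H2

mol C = 15.29 g CO₂ ÷ 44.009 g/mol = 0.34743 mol
mol H = 2 × 1.565 g H₂O ÷ 18.015 g/mol = 0.17374 mol
Divide by the smallest (0.17374 mol): C 2.000, H 1.000
Empirical formula: C2H
Empirical-formula mass = 25.03 g/mol; 50 ÷ 25.03 ≈ 2, so the molecular formula is C4H2.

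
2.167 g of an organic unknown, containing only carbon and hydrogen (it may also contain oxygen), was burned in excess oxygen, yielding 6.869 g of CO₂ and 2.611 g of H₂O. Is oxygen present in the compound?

mol C = 6.869 g CO₂ ÷ 44.009 g/mol = 0.15608 mol
mol H = 2 × 2.611 g H₂O ÷ 18.015 g/mol = 0.28987 mol
C and H together account for 2.1669 g — essentially the entire 2.167 g sample — so the compound contains no oxygen.

no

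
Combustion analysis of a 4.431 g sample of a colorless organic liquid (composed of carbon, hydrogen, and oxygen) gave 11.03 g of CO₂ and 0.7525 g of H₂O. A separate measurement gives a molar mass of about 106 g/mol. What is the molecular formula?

mol C = 11.03 g CO₂ ÷ 44.009 g/mol = 0.25063 mol
mol H = 2 × 0.7525 g H₂O ÷ 18.015 g/mol = 0.083541 mol
mass O = 4.431 − (3.0103 + 0.084210) = 1.3365 g → mol O = 1.3365 ÷ 15.999 = 0.083534 mol
Divide by the smallest (0.083534 mol): C 3.000, H 1.000, O 1.000
Empirical formula: C3HO
Empirical-formula mass = 53.04 g/mol; 106 ÷ 53.04 ≈ 2, so the molecular formula is C6H2O2.

C6H2O2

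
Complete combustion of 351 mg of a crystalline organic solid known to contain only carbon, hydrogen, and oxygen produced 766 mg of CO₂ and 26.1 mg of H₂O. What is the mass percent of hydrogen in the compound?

0.8%

mol C = 0.766 g CO₂ ÷ 44.009 g/mol = 0.01741 mol
mol H = 2 × 0.0261 g H₂O ÷ 18.015 g/mol = 0.002898 mol
mass O = 0.351 − (0.2091 + 0.002921) = 0.1390 g → mol O = 0.1390 ÷ 15.999 = 0.008689 mol
mass % H = 0.002921 g ÷ 0.351 g × 100%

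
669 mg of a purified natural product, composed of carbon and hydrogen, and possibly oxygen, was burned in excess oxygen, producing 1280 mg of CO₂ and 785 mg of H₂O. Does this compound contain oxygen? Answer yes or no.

yes

mol C = 1.28 g CO₂ ÷ 44.009 g/mol = 0.02908 mol
mol H = 2 × 0.785 g H₂O ÷ 18.015 g/mol = 0.08715 mol
C and H account for only 0.4372 g of the 0.669 g sample; the remaining 0.2318 g must be oxygen.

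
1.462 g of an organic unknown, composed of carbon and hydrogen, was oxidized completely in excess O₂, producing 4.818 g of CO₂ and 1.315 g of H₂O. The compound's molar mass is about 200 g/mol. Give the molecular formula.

mol C = 4.818 g CO₂ ÷ 44.009 g/mol = 0.10948 mol
mol H = 2 × 1.315 g H₂O ÷ 18.015 g/mol = 0.14599 mol
Divide by the smallest (0.10948 mol): C 1.000, H 1.334
Multiplying each by 3 gives whole numbers: C 3.00, H 4.00
Empirical formula: C3H4
Empirical-formula mass = 40.06 g/mol; 200 ÷ 40.06 ≈ 5, so the molecular formula is C15H20.

C15H20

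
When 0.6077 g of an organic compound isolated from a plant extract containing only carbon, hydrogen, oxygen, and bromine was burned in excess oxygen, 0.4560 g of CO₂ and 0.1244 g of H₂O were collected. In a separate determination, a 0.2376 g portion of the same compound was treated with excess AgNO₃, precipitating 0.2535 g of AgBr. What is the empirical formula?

C6H8Br2O7

mol C = 0.4560 g CO₂ ÷ 44.009 g/mol = 0.010362 mol
mol H = 2 × 0.1244 g H₂O ÷ 18.015 g/mol = 0.013811 mol
From the AgBr data: mol Br per gram of compound = (0.2535 ÷ 187.772) ÷ 0.2376 = 0.0056820 mol/g, so in the 0.6077 g combustion sample mol Br = 0.0034529 mol
mass O = 0.6077 − (0.12445 + 0.013921 + 0.27590) = 0.19342 g → mol O = 0.19342 ÷ 15.999 = 0.012090 mol
Divide by the smallest (0.0034529 mol): C 3.001, H 4.000, Br 1.000, O 3.501
Multiplying each by 2 gives whole numbers: C 6.00, H 8.00, Br 2.00, O 7.00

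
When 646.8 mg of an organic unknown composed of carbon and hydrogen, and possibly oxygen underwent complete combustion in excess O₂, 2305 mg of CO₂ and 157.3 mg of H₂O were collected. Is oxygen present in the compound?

mol C = 2.305 g CO₂ ÷ 44.009 g/mol = 0.052376 mol
mol H = 2 × 0.1573 g H₂O ÷ 18.015 g/mol = 0.017463 mol
C and H together account for 0.64669 g — essentially the entire 0.6468 g sample — so the compound contains no oxygen.

no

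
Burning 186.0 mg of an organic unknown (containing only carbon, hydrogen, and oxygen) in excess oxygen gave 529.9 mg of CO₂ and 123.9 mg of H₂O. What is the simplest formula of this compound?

mol C = 0.5299 g CO₂ ÷ 44.009 g/mol = 0.012041 mol
mol H = 2 × 0.1239 g H₂O ÷ 18.015 g/mol = 0.013755 mol
mass O = 0.1860 − (0.14462 + 0.013865) = 0.027514 g → mol O = 0.027514 ÷ 15.999 = 0.0017197 mol
Divide by the smallest (0.0017197 mol): C 7.002, H 7.999, O 1.000

C7H8O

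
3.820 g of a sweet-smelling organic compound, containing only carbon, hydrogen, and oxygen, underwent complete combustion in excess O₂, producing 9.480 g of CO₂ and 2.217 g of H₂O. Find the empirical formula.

C7H8O2

mol C = 9.480 g CO₂ ÷ 44.009 g/mol = 0.21541 mol
mol H = 2 × 2.217 g H₂O ÷ 18.015 g/mol = 0.24613 mol
mass O = 3.820 − (2.5873 + 0.24810) = 0.98461 g → mol O = 0.98461 ÷ 15.999 = 0.061542 mol
Divide by the smallest (0.061542 mol): C 3.500, H 3.999, O 1.000
Multiplying each by 2 gives whole numbers: C 7.00, H 8.00, O 2.00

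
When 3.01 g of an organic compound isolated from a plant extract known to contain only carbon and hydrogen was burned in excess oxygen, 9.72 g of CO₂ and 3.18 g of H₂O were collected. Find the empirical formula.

C5H8

mol C = 9.72 g CO₂ ÷ 44.009 g/mol = 0.2209 mol
mol H = 2 × 3.18 g H₂O ÷ 18.015 g/mol = 0.3530 mol
Divide by the smallest (0.2209 mol): C 1.000, H 1.598
Multiplying each by 5 gives whole numbers: C 5.00, H 7.99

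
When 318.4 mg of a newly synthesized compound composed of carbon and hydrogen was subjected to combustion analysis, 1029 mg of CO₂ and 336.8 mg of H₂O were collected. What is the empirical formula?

mol C = 1.029 g CO₂ ÷ 44.009 g/mol = 0.023382 mol
mol H = 2 × 0.3368 g H₂O ÷ 18.015 g/mol = 0.037391 mol
Divide by the smallest (0.023382 mol): C 1.000, H 1.599
Multiplying each by 5 gives whole numbers: C 5.00, H 8.00

C5H8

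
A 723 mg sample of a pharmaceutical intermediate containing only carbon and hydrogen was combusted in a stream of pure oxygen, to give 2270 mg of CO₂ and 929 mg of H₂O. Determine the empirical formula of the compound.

CH2

mol C = 2.27 g CO₂ ÷ 44.009 g/mol = 0.05158 mol
mol H = 2 × 0.929 g H₂O ÷ 18.015 g/mol = 0.1031 mol
Divide by the smallest (0.05158 mol): C 1.000, H 2.000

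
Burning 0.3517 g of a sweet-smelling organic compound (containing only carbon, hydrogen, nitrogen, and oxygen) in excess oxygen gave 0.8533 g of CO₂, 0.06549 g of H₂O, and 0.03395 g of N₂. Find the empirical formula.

C8H3NO2

mol C = 0.8533 g CO₂ ÷ 44.009 g/mol = 0.019389 mol
mol H = 2 × 0.06549 g H₂O ÷ 18.015 g/mol = 0.0072706 mol
mol N = 2 × 0.03395 g N₂ ÷ 28.014 g/mol = 0.0024238 mol
mass O = 0.3517 − (0.23288 + 0.0073288 + 0.033950) = 0.077537 g → mol O = 0.077537 ÷ 15.999 = 0.0048464 mol
Divide by the smallest (0.0024238 mol): C 8.000, H 3.000, N 1.000, O 2.000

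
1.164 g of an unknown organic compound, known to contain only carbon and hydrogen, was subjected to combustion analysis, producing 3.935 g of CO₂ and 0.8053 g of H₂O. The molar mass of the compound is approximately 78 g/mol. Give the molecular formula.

C6H6

mol C = 3.935 g CO₂ ÷ 44.009 g/mol = 0.089414 mol
mol H = 2 × 0.8053 g H₂O ÷ 18.015 g/mol = 0.089403 mol
Divide by the smallest (0.089403 mol): C 1.000, H 1.000
Empirical formula: CH
Empirical-formula mass = 13.02 g/mol; 78 ÷ 13.02 ≈ 6, so the molecular formula is C6H6.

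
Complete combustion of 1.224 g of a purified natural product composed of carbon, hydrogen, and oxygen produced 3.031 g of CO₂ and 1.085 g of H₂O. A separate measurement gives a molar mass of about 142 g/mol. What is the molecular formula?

C8H14O2

mol C = 3.031 g CO₂ ÷ 44.009 g/mol = 0.068872 mol
mol H = 2 × 1.085 g H₂O ÷ 18.015 g/mol = 0.12046 mol
mass O = 1.224 − (0.82722 + 0.12142) = 0.27536 g → mol O = 0.27536 ÷ 15.999 = 0.017211 mol
Divide by the smallest (0.017211 mol): C 4.002, H 6.999, O 1.000
Empirical formula: C4H7O
Empirical-formula mass = 71.10 g/mol; 142 ÷ 71.10 ≈ 2, so the molecular formula is C8H14O2.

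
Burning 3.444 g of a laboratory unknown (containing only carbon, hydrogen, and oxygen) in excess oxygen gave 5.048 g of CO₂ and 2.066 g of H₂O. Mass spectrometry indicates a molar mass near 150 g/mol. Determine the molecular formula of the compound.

C5H10O5

mol C = 5.048 g CO₂ ÷ 44.009 g/mol = 0.11470 mol
mol H = 2 × 2.066 g H₂O ÷ 18.015 g/mol = 0.22936 mol
mass O = 3.444 − (1.3777 + 0.23120) = 1.8351 g → mol O = 1.8351 ÷ 15.999 = 0.11470 mol
Divide by the smallest (0.11470 mol): C 1.000, H 2.000, O 1.000
Empirical formula: CH2O
Empirical-formula mass = 30.03 g/mol; 150 ÷ 30.03 ≈ 5, so the molecular formula is C5H10O5.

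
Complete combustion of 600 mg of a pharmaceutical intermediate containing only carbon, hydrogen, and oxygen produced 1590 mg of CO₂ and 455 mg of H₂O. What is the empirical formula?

C5H7O

mol C = 1.59 g CO₂ ÷ 44.009 g/mol = 0.03613 mol
mol H = 2 × 0.455 g H₂O ÷ 18.015 g/mol = 0.05051 mol
mass O = 0.600 − (0.4339 + 0.05092) = 0.1151 g → mol O = 0.1151 ÷ 15.999 = 0.007197 mol
Divide by the smallest (0.007197 mol): C 5.020, H 7.019, O 1.000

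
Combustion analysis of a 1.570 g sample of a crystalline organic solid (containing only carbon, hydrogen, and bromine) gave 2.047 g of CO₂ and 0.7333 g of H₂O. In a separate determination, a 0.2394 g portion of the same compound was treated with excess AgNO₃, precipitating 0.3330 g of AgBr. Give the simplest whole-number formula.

C4H7Br

mol C = 2.047 g CO₂ ÷ 44.009 g/mol = 0.046513 mol
mol H = 2 × 0.7333 g H₂O ÷ 18.015 g/mol = 0.081410 mol
From the AgBr data: mol Br per gram of compound = (0.3330 ÷ 187.772) ÷ 0.2394 = 0.0074078 mol/g, so in the 1.570 g combustion sample mol Br = 0.011630 mol
Divide by the smallest (0.011630 mol): C 3.999, H 7.000, Br 1.000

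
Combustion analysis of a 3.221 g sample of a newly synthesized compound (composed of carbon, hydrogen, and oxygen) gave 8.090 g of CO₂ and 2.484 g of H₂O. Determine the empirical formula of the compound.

mol C = 8.090 g CO₂ ÷ 44.009 g/mol = 0.18383 mol
mol H = 2 × 2.484 g H₂O ÷ 18.015 g/mol = 0.27577 mol
mass O = 3.221 − (2.2079 + 0.27798) = 0.73509 g → mol O = 0.73509 ÷ 15.999 = 0.045946 mol
Divide by the smallest (0.045946 mol): C 4.001, H 6.002, O 1.000

C4H6O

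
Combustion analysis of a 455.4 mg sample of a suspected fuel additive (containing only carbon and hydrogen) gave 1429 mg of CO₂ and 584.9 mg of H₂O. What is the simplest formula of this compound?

CH2

mol C = 1.429 g CO₂ ÷ 44.009 g/mol = 0.032471 mol
mol H = 2 × 0.5849 g H₂O ÷ 18.015 g/mol = 0.064935 mol
Divide by the smallest (0.032471 mol): C 1.000, H 2.000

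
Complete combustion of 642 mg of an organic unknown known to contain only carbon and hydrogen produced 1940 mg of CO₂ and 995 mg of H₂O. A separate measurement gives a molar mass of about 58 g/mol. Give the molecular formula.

mol C = 1.94 g CO₂ ÷ 44.009 g/mol = 0.04408 mol
mol H = 2 × 0.995 g H₂O ÷ 18.015 g/mol = 0.1105 mol
Divide by the smallest (0.04408 mol): C 1.000, H 2.506
Multiplying each by 2 gives whole numbers: C 2.00, H 5.01
Empirical formula: C2H5
Empirical-formula mass = 29.06 g/mol; 58 ÷ 29.06 ≈ 2, so the molecular formula is C4H10.

C4H10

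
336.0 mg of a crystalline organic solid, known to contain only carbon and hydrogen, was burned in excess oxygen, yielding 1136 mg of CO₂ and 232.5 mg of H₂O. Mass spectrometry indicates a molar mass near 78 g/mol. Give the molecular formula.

mol C = 1.136 g CO₂ ÷ 44.009 g/mol = 0.025813 mol
mol H = 2 × 0.2325 g H₂O ÷ 18.015 g/mol = 0.025812 mol
Divide by the smallest (0.025812 mol): C 1.000, H 1.000
Empirical formula: CH
Empirical-formula mass = 13.02 g/mol; 78 ÷ 13.02 ≈ 6, so the molecular formula is C6H6.

C6H6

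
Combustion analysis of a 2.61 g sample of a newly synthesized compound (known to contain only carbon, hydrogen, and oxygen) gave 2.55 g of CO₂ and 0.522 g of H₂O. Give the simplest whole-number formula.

CHO2

mol C = 2.55 g CO₂ ÷ 44.009 g/mol = 0.05794 mol
mol H = 2 × 0.522 g H₂O ÷ 18.015 g/mol = 0.05795 mol
mass O = 2.61 − (0.6959 + 0.05842) = 1.856 g → mol O = 1.856 ÷ 15.999 = 0.1160 mol
Divide by the smallest (0.05794 mol): C 1.000, H 1.000, O 2.002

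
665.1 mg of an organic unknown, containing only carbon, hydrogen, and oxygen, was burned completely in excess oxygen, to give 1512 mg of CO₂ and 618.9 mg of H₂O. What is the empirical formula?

C3H6O

mol C = 1.512 g CO₂ ÷ 44.009 g/mol = 0.034357 mol
mol H = 2 × 0.6189 g H₂O ÷ 18.015 g/mol = 0.068709 mol
mass O = 0.6651 − (0.41266 + 0.069259) = 0.18318 g → mol O = 0.18318 ÷ 15.999 = 0.011450 mol
Divide by the smallest (0.011450 mol): C 3.001, H 6.001, O 1.000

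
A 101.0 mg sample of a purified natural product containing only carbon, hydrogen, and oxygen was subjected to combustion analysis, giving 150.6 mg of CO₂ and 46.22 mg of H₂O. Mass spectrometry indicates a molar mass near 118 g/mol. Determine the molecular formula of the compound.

C4H6O4

mol C = 0.1506 g CO₂ ÷ 44.009 g/mol = 0.0034220 mol
mol H = 2 × 0.04622 g H₂O ÷ 18.015 g/mol = 0.0051313 mol
mass O = 0.1010 − (0.041102 + 0.0051723) = 0.054726 g → mol O = 0.054726 ÷ 15.999 = 0.0034206 mol
Divide by the smallest (0.0034206 mol): C 1.000, H 1.500, O 1.000
Multiplying each by 2 gives whole numbers: C 2.00, H 3.00, O 2.00
Empirical formula: C2H3O2
Empirical-formula mass = 59.04 g/mol; 118 ÷ 59.04 ≈ 2, so the molecular formula is C4H6O4.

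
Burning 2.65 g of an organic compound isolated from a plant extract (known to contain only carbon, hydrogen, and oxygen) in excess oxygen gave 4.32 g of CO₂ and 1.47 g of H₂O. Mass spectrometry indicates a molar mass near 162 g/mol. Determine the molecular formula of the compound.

mol C = 4.32 g CO₂ ÷ 44.009 g/mol = 0.09816 mol
mol H = 2 × 1.47 g H₂O ÷ 18.015 g/mol = 0.1632 mol
mass O = 2.65 − (1.179 + 0.1645) = 1.306 g → mol O = 1.306 ÷ 15.999 = 0.08166 mol
Divide by the smallest (0.08166 mol): C 1.202, H 1.999, O 1.000
Multiplying each by 5 gives whole numbers: C 6.01, H 9.99, O 5.00
Empirical formula: C6H10O5
Empirical-formula mass = 162.14 g/mol; 162 ÷ 162.14 ≈ 1, so the molecular formula is C6H10O5.

C6H10O5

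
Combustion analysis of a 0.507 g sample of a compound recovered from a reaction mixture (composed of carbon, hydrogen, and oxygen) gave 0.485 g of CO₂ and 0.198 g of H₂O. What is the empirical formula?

CH2O2

mol C = 0.485 g CO₂ ÷ 44.009 g/mol = 0.01102 mol
mol H = 2 × 0.198 g H₂O ÷ 18.015 g/mol = 0.02198 mol
mass O = 0.507 − (0.1324 + 0.02216) = 0.3525 g → mol O = 0.3525 ÷ 15.999 = 0.02203 mol
Divide by the smallest (0.01102 mol): C 1.000, H 1.995, O 1.999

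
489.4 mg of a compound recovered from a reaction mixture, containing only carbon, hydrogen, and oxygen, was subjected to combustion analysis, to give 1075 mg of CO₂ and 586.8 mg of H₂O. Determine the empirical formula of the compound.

C3H8O

mol C = 1.075 g CO₂ ÷ 44.009 g/mol = 0.024427 mol
mol H = 2 × 0.5868 g H₂O ÷ 18.015 g/mol = 0.065146 mol
mass O = 0.4894 − (0.29339 + 0.065667) = 0.13034 g → mol O = 0.13034 ÷ 15.999 = 0.0081469 mol
Divide by the smallest (0.0081469 mol): C 2.998, H 7.996, O 1.000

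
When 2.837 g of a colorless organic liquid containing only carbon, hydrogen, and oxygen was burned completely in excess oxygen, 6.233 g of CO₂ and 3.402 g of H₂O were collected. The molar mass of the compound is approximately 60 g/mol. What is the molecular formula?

mol C = 6.233 g CO₂ ÷ 44.009 g/mol = 0.14163 mol
mol H = 2 × 3.402 g H₂O ÷ 18.015 g/mol = 0.37769 mol
mass O = 2.837 − (1.7011 + 0.38071) = 0.75517 g → mol O = 0.75517 ÷ 15.999 = 0.047201 mol
Divide by the smallest (0.047201 mol): C 3.001, H 8.002, O 1.000
Empirical formula: C3H8O
Empirical-formula mass = 60.10 g/mol; 60 ÷ 60.10 ≈ 1, so the molecular formula is C3H8O.

C3H8O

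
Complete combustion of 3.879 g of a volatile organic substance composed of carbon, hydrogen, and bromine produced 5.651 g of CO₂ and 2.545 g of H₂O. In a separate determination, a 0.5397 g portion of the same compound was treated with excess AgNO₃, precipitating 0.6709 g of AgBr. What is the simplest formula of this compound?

mol C = 5.651 g CO₂ ÷ 44.009 g/mol = 0.12841 mol
mol H = 2 × 2.545 g H₂O ÷ 18.015 g/mol = 0.28254 mol
From the AgBr data: mol Br per gram of compound = (0.6709 ÷ 187.772) ÷ 0.5397 = 0.0066203 mol/g, so in the 3.879 g combustion sample mol Br = 0.025680 mol
Divide by the smallest (0.025680 mol): C 5.000, H 11.002, Br 1.000

C5H11Br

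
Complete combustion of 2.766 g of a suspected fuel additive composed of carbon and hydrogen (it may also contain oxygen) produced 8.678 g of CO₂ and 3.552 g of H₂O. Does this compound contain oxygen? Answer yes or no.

no

mol C = 8.678 g CO₂ ÷ 44.009 g/mol = 0.19719 mol
mol H = 2 × 3.552 g H₂O ÷ 18.015 g/mol = 0.39434 mol
C and H together account for 2.7659 g — essentially the entire 2.766 g sample — so the compound contains no oxygen.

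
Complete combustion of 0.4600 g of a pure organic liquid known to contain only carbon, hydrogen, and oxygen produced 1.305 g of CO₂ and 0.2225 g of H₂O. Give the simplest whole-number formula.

mol C = 1.305 g CO₂ ÷ 44.009 g/mol = 0.029653 mol
mol H = 2 × 0.2225 g H₂O ÷ 18.015 g/mol = 0.024702 mol
mass O = 0.4600 − (0.35616 + 0.024899) = 0.078938 g → mol O = 0.078938 ÷ 15.999 = 0.0049339 mol
Divide by the smallest (0.0049339 mol): C 6.010, H 5.006, O 1.000

C6H5O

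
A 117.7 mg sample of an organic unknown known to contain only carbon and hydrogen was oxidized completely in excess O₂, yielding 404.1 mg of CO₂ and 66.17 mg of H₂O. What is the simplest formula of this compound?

mol C = 0.4041 g CO₂ ÷ 44.009 g/mol = 0.0091822 mol
mol H = 2 × 0.06617 g H₂O ÷ 18.015 g/mol = 0.0073461 mol
Divide by the smallest (0.0073461 mol): C 1.250, H 1.000
Multiplying each by 4 gives whole numbers: C 5.00, H 4.00

C5H4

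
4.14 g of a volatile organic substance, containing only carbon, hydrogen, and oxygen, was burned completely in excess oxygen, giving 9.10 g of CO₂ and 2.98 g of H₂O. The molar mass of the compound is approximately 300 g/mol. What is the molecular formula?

C15H24O6

mol C = 9.10 g CO₂ ÷ 44.009 g/mol = 0.2068 mol
mol H = 2 × 2.98 g H₂O ÷ 18.015 g/mol = 0.3308 mol
mass O = 4.14 − (2.484 + 0.3335) = 1.323 g → mol O = 1.323 ÷ 15.999 = 0.08269 mol
Divide by the smallest (0.08269 mol): C 2.501, H 4.001, O 1.000
Multiplying each by 2 gives whole numbers: C 5.00, H 8.00, O 2.00
Empirical formula: C5H8O2
Empirical-formula mass = 100.12 g/mol; 300 ÷ 100.12 ≈ 3, so the molecular formula is C15H24O6.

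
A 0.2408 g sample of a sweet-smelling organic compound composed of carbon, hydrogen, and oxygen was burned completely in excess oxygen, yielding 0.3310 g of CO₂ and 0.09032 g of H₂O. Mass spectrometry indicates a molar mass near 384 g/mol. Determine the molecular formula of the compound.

C12H16O14

mol C = 0.3310 g CO₂ ÷ 44.009 g/mol = 0.0075212 mol
mol H = 2 × 0.09032 g H₂O ÷ 18.015 g/mol = 0.010027 mol
mass O = 0.2408 − (0.090337 + 0.010107) = 0.14036 g → mol O = 0.14036 ÷ 15.999 = 0.0087728 mol
Divide by the smallest (0.0075212 mol): C 1.000, H 1.333, O 1.166
Multiplying each by 6 gives whole numbers: C 6.00, H 8.00, O 7.00
Empirical formula: C6H8O7
Empirical-formula mass = 192.12 g/mol; 384 ÷ 192.12 ≈ 2, so the molecular formula is C12H16O14.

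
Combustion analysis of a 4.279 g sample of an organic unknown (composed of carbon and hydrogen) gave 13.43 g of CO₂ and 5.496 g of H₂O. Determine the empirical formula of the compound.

CH2

mol C = 13.43 g CO₂ ÷ 44.009 g/mol = 0.30516 mol
mol H = 2 × 5.496 g H₂O ÷ 18.015 g/mol = 0.61016 mol
Divide by the smallest (0.30516 mol): C 1.000, H 1.999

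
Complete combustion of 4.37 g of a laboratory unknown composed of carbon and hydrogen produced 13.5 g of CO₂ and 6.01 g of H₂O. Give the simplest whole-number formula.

mol C = 13.5 g CO₂ ÷ 44.009 g/mol = 0.3068 mol
mol H = 2 × 6.01 g H₂O ÷ 18.015 g/mol = 0.6672 mol
Divide by the smallest (0.3068 mol): C 1.000, H 2.175
Multiplying each by 6 gives whole numbers: C 6.00, H 13.05

C6H13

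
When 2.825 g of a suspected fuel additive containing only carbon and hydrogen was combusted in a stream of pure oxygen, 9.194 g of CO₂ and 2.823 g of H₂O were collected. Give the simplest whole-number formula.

C2H3

mol C = 9.194 g CO₂ ÷ 44.009 g/mol = 0.20891 mol
mol H = 2 × 2.823 g H₂O ÷ 18.015 g/mol = 0.31341 mol
Divide by the smallest (0.20891 mol): C 1.000, H 1.500
Multiplying each by 2 gives whole numbers: C 2.00, H 3.00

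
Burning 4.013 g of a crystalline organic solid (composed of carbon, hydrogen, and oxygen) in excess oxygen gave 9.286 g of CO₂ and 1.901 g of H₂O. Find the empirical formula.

mol C = 9.286 g CO₂ ÷ 44.009 g/mol = 0.21100 mol
mol H = 2 × 1.901 g H₂O ÷ 18.015 g/mol = 0.21105 mol
mass O = 4.013 − (2.5343 + 0.21273) = 1.2659 g → mol O = 1.2659 ÷ 15.999 = 0.079125 mol
Divide by the smallest (0.079125 mol): C 2.667, H 2.667, O 1.000
Multiplying each by 3 gives whole numbers: C 8.00, H 8.00, O 3.00

C8H8O3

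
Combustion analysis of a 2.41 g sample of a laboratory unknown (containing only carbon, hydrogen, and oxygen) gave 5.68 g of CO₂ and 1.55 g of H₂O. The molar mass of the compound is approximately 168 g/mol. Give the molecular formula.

C9H12O3

mol C = 5.68 g CO₂ ÷ 44.009 g/mol = 0.1291 mol
mol H = 2 × 1.55 g H₂O ÷ 18.015 g/mol = 0.1721 mol
mass O = 2.41 − (1.550 + 0.1735) = 0.6864 g → mol O = 0.6864 ÷ 15.999 = 0.04290 mol
Divide by the smallest (0.04290 mol): C 3.009, H 4.011, O 1.000
Empirical formula: C3H4O
Empirical-formula mass = 56.06 g/mol; 168 ÷ 56.06 ≈ 3, so the molecular formula is C9H12O3.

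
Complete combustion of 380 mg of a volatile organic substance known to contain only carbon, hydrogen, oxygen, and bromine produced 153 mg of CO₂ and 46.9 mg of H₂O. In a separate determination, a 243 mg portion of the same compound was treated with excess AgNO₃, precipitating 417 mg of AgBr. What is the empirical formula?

mol C = 0.153 g CO₂ ÷ 44.009 g/mol = 0.003477 mol
mol H = 2 × 0.0469 g H₂O ÷ 18.015 g/mol = 0.005207 mol
From the AgBr data: mol Br per gram of compound = (0.417 ÷ 187.772) ÷ 0.243 = 0.009139 mol/g, so in the 0.380 g combustion sample mol Br = 0.003473 mol
mass O = 0.380 − (0.04176 + 0.005248 + 0.2775) = 0.05550 g → mol O = 0.05550 ÷ 15.999 = 0.003469 mol
Divide by the smallest (0.003469 mol): C 1.002, H 1.501, Br 1.001, O 1.000
Multiplying each by 2 gives whole numbers: C 2.00, H 3.00, Br 2.00, O 2.00

C2H3Br2O2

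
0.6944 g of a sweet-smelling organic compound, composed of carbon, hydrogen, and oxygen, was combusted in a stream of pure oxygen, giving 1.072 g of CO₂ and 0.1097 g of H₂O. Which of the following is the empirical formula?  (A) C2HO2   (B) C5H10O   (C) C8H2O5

mol C = 1.072 g CO₂ ÷ 44.009 g/mol = 0.024359 mol
mol H = 2 × 0.1097 g H₂O ÷ 18.015 g/mol = 0.012179 mol
mass O = 0.6944 − (0.29257 + 0.012276) = 0.38955 g → mol O = 0.38955 ÷ 15.999 = 0.024349 mol
Divide by the smallest (0.012179 mol): C 2.000, H 1.000, O 1.999

(A) C2HO2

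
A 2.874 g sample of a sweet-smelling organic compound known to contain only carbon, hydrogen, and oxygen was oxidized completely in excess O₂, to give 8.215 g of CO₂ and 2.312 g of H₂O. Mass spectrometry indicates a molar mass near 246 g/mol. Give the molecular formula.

mol C = 8.215 g CO₂ ÷ 44.009 g/mol = 0.18667 mol
mol H = 2 × 2.312 g H₂O ÷ 18.015 g/mol = 0.25667 mol
mass O = 2.874 − (2.2420 + 0.25873) = 0.37322 g → mol O = 0.37322 ÷ 15.999 = 0.023328 mol
Divide by the smallest (0.023328 mol): C 8.002, H 11.003, O 1.000
Empirical formula: C8H11O
Empirical-formula mass = 123.17 g/mol; 246 ÷ 123.17 ≈ 2, so the molecular formula is C16H22O2.

C16H22O2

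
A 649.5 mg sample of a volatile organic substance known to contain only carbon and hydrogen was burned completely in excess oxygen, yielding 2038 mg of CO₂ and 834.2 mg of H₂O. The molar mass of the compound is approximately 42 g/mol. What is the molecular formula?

mol C = 2.038 g CO₂ ÷ 44.009 g/mol = 0.046309 mol
mol H = 2 × 0.8342 g H₂O ÷ 18.015 g/mol = 0.092612 mol
Divide by the smallest (0.046309 mol): C 1.000, H 2.000
Empirical formula: CH2
Empirical-formula mass = 14.03 g/mol; 42 ÷ 14.03 ≈ 3, so the molecular formula is C3H6.

C3H6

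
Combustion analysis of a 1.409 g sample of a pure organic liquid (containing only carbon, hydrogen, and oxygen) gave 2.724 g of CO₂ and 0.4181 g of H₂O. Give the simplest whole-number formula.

C8H6O5

mol C = 2.724 g CO₂ ÷ 44.009 g/mol = 0.061896 mol
mol H = 2 × 0.4181 g H₂O ÷ 18.015 g/mol = 0.046417 mol
mass O = 1.409 − (0.74344 + 0.046788) = 0.61877 g → mol O = 0.61877 ÷ 15.999 = 0.038676 mol
Divide by the smallest (0.038676 mol): C 1.600, H 1.200, O 1.000
Multiplying each by 5 gives whole numbers: C 8.00, H 6.00, O 5.00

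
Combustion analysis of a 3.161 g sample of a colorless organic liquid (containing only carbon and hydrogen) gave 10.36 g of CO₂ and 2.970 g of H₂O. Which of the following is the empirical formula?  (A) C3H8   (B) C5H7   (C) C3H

(B) C5H7

mol C = 10.36 g CO₂ ÷ 44.009 g/mol = 0.23541 mol
mol H = 2 × 2.970 g H₂O ÷ 18.015 g/mol = 0.32973 mol
Divide by the smallest (0.23541 mol): C 1.000, H 1.401
Multiplying each by 5 gives whole numbers: C 5.00, H 7.00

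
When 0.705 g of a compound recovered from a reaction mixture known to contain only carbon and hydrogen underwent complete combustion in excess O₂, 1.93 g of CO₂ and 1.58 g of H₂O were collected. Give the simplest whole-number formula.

mol C = 1.93 g CO₂ ÷ 44.009 g/mol = 0.04385 mol
mol H = 2 × 1.58 g H₂O ÷ 18.015 g/mol = 0.1754 mol
Divide by the smallest (0.04385 mol): C 1.000, H 4.000

CH4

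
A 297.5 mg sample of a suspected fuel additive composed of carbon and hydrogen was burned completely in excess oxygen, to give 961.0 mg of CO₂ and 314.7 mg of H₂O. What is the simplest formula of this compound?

C5H8

mol C = 0.9610 g CO₂ ÷ 44.009 g/mol = 0.021836 mol
mol H = 2 × 0.3147 g H₂O ÷ 18.015 g/mol = 0.034938 mol
Divide by the smallest (0.021836 mol): C 1.000, H 1.600
Multiplying each by 5 gives whole numbers: C 5.00, H 8.00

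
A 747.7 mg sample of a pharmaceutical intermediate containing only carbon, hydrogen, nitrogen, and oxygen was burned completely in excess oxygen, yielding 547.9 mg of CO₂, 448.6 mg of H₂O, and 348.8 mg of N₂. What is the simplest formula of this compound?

CH4N2O

mol C = 0.5479 g CO₂ ÷ 44.009 g/mol = 0.012450 mol
mol H = 2 × 0.4486 g H₂O ÷ 18.015 g/mol = 0.049803 mol
mol N = 2 × 0.3488 g N₂ ÷ 28.014 g/mol = 0.024902 mol
mass O = 0.7477 − (0.14953 + 0.050201 + 0.34880) = 0.19916 g → mol O = 0.19916 ÷ 15.999 = 0.012449 mol
Divide by the smallest (0.012449 mol): C 1.000, H 4.001, N 2.000, O 1.000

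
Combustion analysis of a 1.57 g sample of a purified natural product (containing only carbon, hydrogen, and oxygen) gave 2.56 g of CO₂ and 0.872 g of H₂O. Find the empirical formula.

C6H10O5

mol C = 2.56 g CO₂ ÷ 44.009 g/mol = 0.05817 mol
mol H = 2 × 0.872 g H₂O ÷ 18.015 g/mol = 0.09681 mol
mass O = 1.57 − (0.6987 + 0.09758) = 0.7737 g → mol O = 0.7737 ÷ 15.999 = 0.04836 mol
Divide by the smallest (0.04836 mol): C 1.203, H 2.002, O 1.000
Multiplying each by 5 gives whole numbers: C 6.01, H 10.01, O 5.00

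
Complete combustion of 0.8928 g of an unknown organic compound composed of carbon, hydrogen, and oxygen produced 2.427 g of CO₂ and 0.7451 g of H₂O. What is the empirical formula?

C6H9O

mol C = 2.427 g CO₂ ÷ 44.009 g/mol = 0.055148 mol
mol H = 2 × 0.7451 g H₂O ÷ 18.015 g/mol = 0.082720 mol
mass O = 0.8928 − (0.66238 + 0.083382) = 0.14704 g → mol O = 0.14704 ÷ 15.999 = 0.0091904 mol
Divide by the smallest (0.0091904 mol): C 6.001, H 9.001, O 1.000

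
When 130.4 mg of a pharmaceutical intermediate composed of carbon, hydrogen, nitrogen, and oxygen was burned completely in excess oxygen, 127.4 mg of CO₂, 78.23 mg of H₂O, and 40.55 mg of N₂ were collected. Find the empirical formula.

mol C = 0.1274 g CO₂ ÷ 44.009 g/mol = 0.0028949 mol
mol H = 2 × 0.07823 g H₂O ÷ 18.015 g/mol = 0.0086850 mol
mol N = 2 × 0.04055 g N₂ ÷ 28.014 g/mol = 0.0028950 mol
mass O = 0.1304 − (0.034770 + 0.0087545 + 0.040550) = 0.046325 g → mol O = 0.046325 ÷ 15.999 = 0.0028955 mol
Divide by the smallest (0.0028949 mol): C 1.000, H 3.000, N 1.000, O 1.000

CH3NO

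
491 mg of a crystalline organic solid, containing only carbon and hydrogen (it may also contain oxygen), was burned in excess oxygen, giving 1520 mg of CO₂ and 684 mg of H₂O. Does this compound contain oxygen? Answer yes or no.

no

mol C = 1.52 g CO₂ ÷ 44.009 g/mol = 0.03454 mol
mol H = 2 × 0.684 g H₂O ÷ 18.015 g/mol = 0.07594 mol
C and H together account for 0.4914 g — essentially the entire 0.491 g sample — so the compound contains no oxygen.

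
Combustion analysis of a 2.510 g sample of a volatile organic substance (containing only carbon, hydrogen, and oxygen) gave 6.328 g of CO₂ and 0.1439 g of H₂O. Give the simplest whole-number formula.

C9HO3

mol C = 6.328 g CO₂ ÷ 44.009 g/mol = 0.14379 mol
mol H = 2 × 0.1439 g H₂O ÷ 18.015 g/mol = 0.015976 mol
mass O = 2.510 − (1.7270 + 0.016103) = 0.76685 g → mol O = 0.76685 ÷ 15.999 = 0.047931 mol
Divide by the smallest (0.015976 mol): C 9.001, H 1.000, O 3.000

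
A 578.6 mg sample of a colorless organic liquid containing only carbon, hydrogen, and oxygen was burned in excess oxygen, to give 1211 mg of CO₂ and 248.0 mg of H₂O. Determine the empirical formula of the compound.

C2H2O

mol C = 1.211 g CO₂ ÷ 44.009 g/mol = 0.027517 mol
mol H = 2 × 0.2480 g H₂O ÷ 18.015 g/mol = 0.027533 mol
mass O = 0.5786 − (0.33051 + 0.027753) = 0.22034 g → mol O = 0.22034 ÷ 15.999 = 0.013772 mol
Divide by the smallest (0.013772 mol): C 1.998, H 1.999, O 1.000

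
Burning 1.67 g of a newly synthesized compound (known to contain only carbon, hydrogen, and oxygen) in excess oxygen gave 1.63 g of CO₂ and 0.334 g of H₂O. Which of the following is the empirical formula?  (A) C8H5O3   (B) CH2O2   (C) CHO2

mol C = 1.63 g CO₂ ÷ 44.009 g/mol = 0.03704 mol
mol H = 2 × 0.334 g H₂O ÷ 18.015 g/mol = 0.03708 mol
mass O = 1.67 − (0.4449 + 0.03738) = 1.188 g → mol O = 1.188 ÷ 15.999 = 0.07424 mol
Divide by the smallest (0.03704 mol): C 1.000, H 1.001, O 2.004

(C) CHO2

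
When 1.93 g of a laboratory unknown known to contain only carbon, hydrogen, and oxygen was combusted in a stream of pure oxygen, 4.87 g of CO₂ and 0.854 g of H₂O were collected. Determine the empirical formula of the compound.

C7H6O2

mol C = 4.87 g CO₂ ÷ 44.009 g/mol = 0.1107 mol
mol H = 2 × 0.854 g H₂O ÷ 18.015 g/mol = 0.09481 mol
mass O = 1.93 − (1.329 + 0.09557) = 0.5053 g → mol O = 0.5053 ÷ 15.999 = 0.03158 mol
Divide by the smallest (0.03158 mol): C 3.504, H 3.002, O 1.000
Multiplying each by 2 gives whole numbers: C 7.01, H 6.00, O 2.00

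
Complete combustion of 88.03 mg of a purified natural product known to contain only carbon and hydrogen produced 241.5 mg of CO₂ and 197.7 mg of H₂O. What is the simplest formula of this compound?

mol C = 0.2415 g CO₂ ÷ 44.009 g/mol = 0.0054875 mol
mol H = 2 × 0.1977 g H₂O ÷ 18.015 g/mol = 0.021948 mol
Divide by the smallest (0.0054875 mol): C 1.000, H 4.000

CH4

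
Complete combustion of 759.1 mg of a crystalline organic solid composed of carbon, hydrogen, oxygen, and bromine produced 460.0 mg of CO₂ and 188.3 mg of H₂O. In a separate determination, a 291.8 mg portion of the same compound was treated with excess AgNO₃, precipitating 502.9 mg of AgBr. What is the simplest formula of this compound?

C3H6Br2O

mol C = 0.4600 g CO₂ ÷ 44.009 g/mol = 0.010452 mol
mol H = 2 × 0.1883 g H₂O ÷ 18.015 g/mol = 0.020905 mol
From the AgBr data: mol Br per gram of compound = (0.5029 ÷ 187.772) ÷ 0.2918 = 0.0091784 mol/g, so in the 0.7591 g combustion sample mol Br = 0.0069673 mol
mass O = 0.7591 − (0.12554 + 0.021072 + 0.55672) = 0.055769 g → mol O = 0.055769 ÷ 15.999 = 0.0034858 mol
Divide by the smallest (0.0034858 mol): C 2.999, H 5.997, Br 1.999, O 1.000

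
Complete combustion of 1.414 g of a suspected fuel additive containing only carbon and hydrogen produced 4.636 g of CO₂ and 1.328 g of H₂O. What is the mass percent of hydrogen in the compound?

mol C = 4.636 g CO₂ ÷ 44.009 g/mol = 0.10534 mol
mol H = 2 × 1.328 g H₂O ÷ 18.015 g/mol = 0.14743 mol
mass % H = 0.14861 g ÷ 1.414 g × 100%

10.51%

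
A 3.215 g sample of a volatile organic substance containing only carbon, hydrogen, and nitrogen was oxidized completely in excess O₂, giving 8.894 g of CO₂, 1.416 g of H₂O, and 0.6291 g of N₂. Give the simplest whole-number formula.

mol C = 8.894 g CO₂ ÷ 44.009 g/mol = 0.20210 mol
mol H = 2 × 1.416 g H₂O ÷ 18.015 g/mol = 0.15720 mol
mol N = 2 × 0.6291 g N₂ ÷ 28.014 g/mol = 0.044913 mol
Divide by the smallest (0.044913 mol): C 4.500, H 3.500, N 1.000
Multiplying each by 2 gives whole numbers: C 9.00, H 7.00, N 2.00

C9H7N2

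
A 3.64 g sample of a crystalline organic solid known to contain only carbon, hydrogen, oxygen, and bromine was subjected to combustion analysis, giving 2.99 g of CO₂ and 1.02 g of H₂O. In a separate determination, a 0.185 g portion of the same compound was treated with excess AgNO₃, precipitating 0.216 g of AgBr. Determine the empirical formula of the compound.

C6H10Br2O5

mol C = 2.99 g CO₂ ÷ 44.009 g/mol = 0.06794 mol
mol H = 2 × 1.02 g H₂O ÷ 18.015 g/mol = 0.1132 mol
From the AgBr data: mol Br per gram of compound = (0.216 ÷ 187.772) ÷ 0.185 = 0.006218 mol/g, so in the 3.64 g combustion sample mol Br = 0.02263 mol
mass O = 3.64 − (0.8160 + 0.1141 + 1.809) = 0.9013 g → mol O = 0.9013 ÷ 15.999 = 0.05634 mol
Divide by the smallest (0.02263 mol): C 3.002, H 5.003, Br 1.000, O 2.489
Multiplying each by 2 gives whole numbers: C 6.00, H 10.01, Br 2.00, O 4.98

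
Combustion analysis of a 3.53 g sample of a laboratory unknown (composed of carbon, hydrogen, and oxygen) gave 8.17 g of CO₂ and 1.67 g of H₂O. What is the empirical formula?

mol C = 8.17 g CO₂ ÷ 44.009 g/mol = 0.1856 mol
mol H = 2 × 1.67 g H₂O ÷ 18.015 g/mol = 0.1854 mol
mass O = 3.53 − (2.230 + 0.1869) = 1.113 g → mol O = 1.113 ÷ 15.999 = 0.06959 mol
Divide by the smallest (0.06959 mol): C 2.668, H 2.664, O 1.000
Multiplying each by 3 gives whole numbers: C 8.00, H 7.99, O 3.00

C8H8O3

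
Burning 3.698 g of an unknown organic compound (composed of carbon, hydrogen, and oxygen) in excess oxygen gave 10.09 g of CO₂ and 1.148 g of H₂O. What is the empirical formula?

mol C = 10.09 g CO₂ ÷ 44.009 g/mol = 0.22927 mol
mol H = 2 × 1.148 g H₂O ÷ 18.015 g/mol = 0.12745 mol
mass O = 3.698 − (2.7538 + 0.12847) = 0.81575 g → mol O = 0.81575 ÷ 15.999 = 0.050988 mol
Divide by the smallest (0.050988 mol): C 4.497, H 2.500, O 1.000
Multiplying each by 2 gives whole numbers: C 8.99, H 5.00, O 2.00

C9H5O2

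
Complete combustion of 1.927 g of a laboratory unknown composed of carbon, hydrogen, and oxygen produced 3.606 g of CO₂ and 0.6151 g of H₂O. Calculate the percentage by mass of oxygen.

mol C = 3.606 g CO₂ ÷ 44.009 g/mol = 0.081938 mol
mol H = 2 × 0.6151 g H₂O ÷ 18.015 g/mol = 0.068288 mol
mass O = 1.927 − (0.98415 + 0.068834) = 0.87401 g → mol O = 0.87401 ÷ 15.999 = 0.054629 mol
mass % O = 0.87401 g ÷ 1.927 g × 100%

45.36%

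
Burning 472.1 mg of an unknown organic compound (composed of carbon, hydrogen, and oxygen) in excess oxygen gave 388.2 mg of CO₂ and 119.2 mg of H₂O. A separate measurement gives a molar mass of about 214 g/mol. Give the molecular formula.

C4H6O10

mol C = 0.3882 g CO₂ ÷ 44.009 g/mol = 0.0088209 mol
mol H = 2 × 0.1192 g H₂O ÷ 18.015 g/mol = 0.013233 mol
mass O = 0.4721 − (0.10595 + 0.013339) = 0.35281 g → mol O = 0.35281 ÷ 15.999 = 0.022052 mol
Divide by the smallest (0.0088209 mol): C 1.000, H 1.500, O 2.500
Multiplying each by 2 gives whole numbers: C 2.00, H 3.00, O 5.00
Empirical formula: C2H3O5
Empirical-formula mass = 107.04 g/mol; 214 ÷ 107.04 ≈ 2, so the molecular formula is C4H6O10.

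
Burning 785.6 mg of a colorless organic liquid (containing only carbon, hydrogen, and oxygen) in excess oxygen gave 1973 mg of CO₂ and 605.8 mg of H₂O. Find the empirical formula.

C4H6O

mol C = 1.973 g CO₂ ÷ 44.009 g/mol = 0.044832 mol
mol H = 2 × 0.6058 g H₂O ÷ 18.015 g/mol = 0.067255 mol
mass O = 0.7856 − (0.53847 + 0.067793) = 0.17933 g → mol O = 0.17933 ÷ 15.999 = 0.011209 mol
Divide by the smallest (0.011209 mol): C 4.000, H 6.000, O 1.000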